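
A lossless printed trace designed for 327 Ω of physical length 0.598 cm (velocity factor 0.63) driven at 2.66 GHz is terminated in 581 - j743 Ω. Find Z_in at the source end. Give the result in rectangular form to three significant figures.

λ = v/f = 0.63·c / 2.66 GHz = 0.0711 m
βl = 2π·l/λ = 2π × 0.0842 = 30.3°
tan(βl) = tan(30.3°) = 0.584
Z_in = Z_0·(Z_L + jZ_0·tanβl)/(Z_0 + jZ_L·tanβl)
     = 327·(581 − j552)/(761 + j339)

Z_in ≈ 120 − j291 Ω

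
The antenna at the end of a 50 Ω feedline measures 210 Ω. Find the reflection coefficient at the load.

Γ = (Z_L − Z_0)/(Z_L + Z_0) = (210 − 50)/(210 + 50) = 160/260

Γ = 0.615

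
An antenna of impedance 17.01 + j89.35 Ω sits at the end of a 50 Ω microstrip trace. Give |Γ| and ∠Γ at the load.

Γ ≈ 0.853 ∠ 57.1°

Γ = (Z_L − Z_0)/(Z_L + Z_0) = (-32.99 + j89.35)/(67.01 + j89.35)
|Γ| = 95.2/112 = 0.853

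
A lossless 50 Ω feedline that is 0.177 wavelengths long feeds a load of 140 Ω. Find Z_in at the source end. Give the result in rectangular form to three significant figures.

βl = 2π × 0.177 = 63.7°
tan(βl) = tan(63.7°) = 2.03
Z_in = Z_0·(Z_L + jZ_0·tanβl)/(Z_0 + jZ_L·tanβl)
     = 50·(140 + j101)/(50 + j284)

Z_in ≈ 21.5 − j20.9 Ω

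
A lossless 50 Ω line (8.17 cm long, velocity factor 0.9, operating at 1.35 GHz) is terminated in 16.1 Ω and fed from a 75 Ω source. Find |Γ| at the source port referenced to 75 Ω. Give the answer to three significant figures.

|Γ| ≈ 0.595

λ = v/f = 0.9·c / 1.35 GHz = 0.2 m
βl = 2π·l/λ = 2π × 0.408 = 147°
tan(βl) = -0.648
Z_in = Z_0·(Z_L + jZ_0·tanβl)/(Z_0 + jZ_L·tanβl) = 21.9 − j27.8 Ω
Γ_s = (Z_in − Z_s)/(Z_in + Z_s) = (-53.1 − j27.8)/(96.9 − j27.8), |Γ_s| = 0.595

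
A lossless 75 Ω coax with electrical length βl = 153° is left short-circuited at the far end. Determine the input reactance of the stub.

X_in ≈ -38.2 Ω (capacitive)

tan(βl) = -0.51
For a short-circuited stub, Z_in = jZ_0·tan(βl)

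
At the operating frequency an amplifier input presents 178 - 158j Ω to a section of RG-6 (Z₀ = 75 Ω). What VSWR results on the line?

Γ = (Z_L − Z_0)/(Z_L + Z_0) = (103 − j158)/(253 − j158)
|Γ| = 189/298 = 0.632
VSWR = (1 + |Γ|)/(1 − |Γ|) = 1.63/0.368

VSWR ≈ 4.44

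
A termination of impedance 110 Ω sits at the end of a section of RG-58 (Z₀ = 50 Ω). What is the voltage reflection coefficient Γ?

Γ = 0.375

Γ = (Z_L − Z_0)/(Z_L + Z_0) = (110 − 50)/(110 + 50) = 60/160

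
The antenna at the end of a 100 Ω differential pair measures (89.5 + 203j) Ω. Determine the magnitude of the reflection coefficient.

|Γ| ≈ 0.732

Γ = (Z_L − Z_0)/(Z_L + Z_0) = (-10.5 + j203)/(189.5 + j203)
|Γ| = 203/278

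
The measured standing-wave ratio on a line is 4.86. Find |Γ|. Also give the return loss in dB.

|Γ| = (S − 1)/(S + 1) = (4.86 − 1)/(4.86 + 1) = 3.86/5.86
RL = −20·log₁₀|Γ| = −20·log₁₀(0.659)

|Γ| ≈ 0.659; return loss ≈ 3.63 dB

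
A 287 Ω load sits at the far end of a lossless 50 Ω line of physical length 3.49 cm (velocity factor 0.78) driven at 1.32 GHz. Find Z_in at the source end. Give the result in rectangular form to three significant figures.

λ = v/f = 0.78·c / 1.32 GHz = 0.177 m
βl = 2π·l/λ = 2π × 0.197 = 70.9°
tan(βl) = tan(70.9°) = 2.88
Z_in = Z_0·(Z_L + jZ_0·tanβl)/(Z_0 + jZ_L·tanβl)
     = 50·(287 + j144)/(50 + j828)

Z_in ≈ 9.72 − j16.8 Ω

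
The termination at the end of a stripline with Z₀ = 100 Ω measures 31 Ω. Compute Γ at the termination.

Γ = -0.527

Γ = (Z_L − Z_0)/(Z_L + Z_0) = (31 − 100)/(31 + 100) = -69/131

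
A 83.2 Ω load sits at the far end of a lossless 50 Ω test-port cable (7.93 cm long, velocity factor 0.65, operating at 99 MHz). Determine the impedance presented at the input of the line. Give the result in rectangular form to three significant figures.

λ = v/f = 0.65·c / 99 MHz = 1.97 m
βl = 2π·l/λ = 2π × 0.0403 = 14.5°
tan(βl) = tan(14.5°) = 0.258
Z_in = Z_0·(Z_L + jZ_0·tanβl)/(Z_0 + jZ_L·tanβl)
     = 50·(83.2 + j12.9)/(50 + j21.5)

Z_in ≈ 74.9 − j19.3 Ω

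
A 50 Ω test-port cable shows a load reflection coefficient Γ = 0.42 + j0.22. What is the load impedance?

Z_L ≈ 101 + j57.2 Ω

Z_L = Z_0·(1 + Γ)/(1 − Γ) = 50·(1.42 + j0.22)/(0.58 − j0.22)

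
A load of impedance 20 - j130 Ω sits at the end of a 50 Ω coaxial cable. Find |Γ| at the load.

Γ = (Z_L − Z_0)/(Z_L + Z_0) = (-30 − j130)/(70 − j130)
|Γ| = 133/148

|Γ| ≈ 0.904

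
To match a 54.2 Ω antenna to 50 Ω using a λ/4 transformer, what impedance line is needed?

Z_qwt ≈ 52.1 Ω

Z_qwt = √(Z_0·R_L) = √(50 × 54.2) = √2710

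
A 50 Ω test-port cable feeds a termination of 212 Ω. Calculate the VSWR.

VSWR ≈ 4.24

Γ = (212 − 50)/(212 + 50) = 0.618
VSWR = (1 + 0.618)/(1 − 0.618)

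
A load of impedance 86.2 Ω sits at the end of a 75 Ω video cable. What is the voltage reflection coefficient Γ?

Γ = (Z_L − Z_0)/(Z_L + Z_0) = (86.2 − 75)/(86.2 + 75) = 11.2/161.2

Γ = 0.0695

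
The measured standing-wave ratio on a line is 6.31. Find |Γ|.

|Γ| ≈ 0.726

|Γ| = (S − 1)/(S + 1) = (6.31 − 1)/(6.31 + 1) = 5.31/7.31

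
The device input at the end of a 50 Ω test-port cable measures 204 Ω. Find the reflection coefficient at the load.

Γ = 0.606

Γ = (Z_L − Z_0)/(Z_L + Z_0) = (204 − 50)/(204 + 50) = 154/254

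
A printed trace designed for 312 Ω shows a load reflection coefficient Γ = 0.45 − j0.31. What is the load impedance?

Z_L ≈ 549 − j485 Ω

Z_L = Z_0·(1 + Γ)/(1 − Γ) = 312·(1.45 − j0.31)/(0.55 + j0.31)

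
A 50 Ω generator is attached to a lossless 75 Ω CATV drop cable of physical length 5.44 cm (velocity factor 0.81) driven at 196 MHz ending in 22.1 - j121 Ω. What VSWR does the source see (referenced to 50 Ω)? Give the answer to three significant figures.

λ = v/f = 0.81·c / 196 MHz = 1.24 m
βl = 2π·l/λ = 2π × 0.0439 = 15.8°
tan(βl) = 0.283
Z_in = Z_0·(Z_L + jZ_0·tanβl)/(Z_0 + jZ_L·tanβl) = 11.2 − j69.2 Ω
Γ_s = (Z_in − Z_s)/(Z_in + Z_s) = (-38.8 − j69.2)/(61.2 − j69.2), |Γ_s| = 0.858
VSWR = (1 + |Γ_s|)/(1 − |Γ_s|)

VSWR ≈ 13.1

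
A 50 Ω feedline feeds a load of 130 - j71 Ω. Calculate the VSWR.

Γ = (Z_L − Z_0)/(Z_L + Z_0) = (80 − j71)/(180 − j71)
|Γ| = 107/193 = 0.553
VSWR = (1 + |Γ|)/(1 − |Γ|) = 1.55/0.447

VSWR ≈ 3.47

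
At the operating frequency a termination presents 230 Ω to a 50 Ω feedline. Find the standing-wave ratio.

For a purely resistive load, VSWR = R_L/Z_0 or Z_0/R_L (whichever > 1) = 230/50

VSWR ≈ 4.6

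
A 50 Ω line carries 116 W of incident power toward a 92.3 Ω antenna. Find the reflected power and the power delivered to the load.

P_reflected ≈ 10.3 W; P_delivered ≈ 106 W

Γ = (92.3 − 50)/(92.3 + 50) = 0.297
|Γ|² = 0.0884
P_refl = |Γ|²·P_inc = 10.3 W, P_del = (1 − |Γ|²)·P_inc = 106 W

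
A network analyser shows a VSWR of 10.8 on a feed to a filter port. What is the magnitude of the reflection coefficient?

|Γ| ≈ 0.831

|Γ| = (S − 1)/(S + 1) = (10.8 − 1)/(10.8 + 1) = 9.8/11.8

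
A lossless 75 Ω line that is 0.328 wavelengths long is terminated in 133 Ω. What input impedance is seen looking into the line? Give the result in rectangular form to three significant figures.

βl = 2π × 0.328 = 118°
tan(βl) = tan(118°) = -1.87
Z_in = Z_0·(Z_L + jZ_0·tanβl)/(Z_0 + jZ_L·tanβl)
     = 75·(133 − j141)/(75 − j249)

Z_in ≈ 49.8 + j25 Ω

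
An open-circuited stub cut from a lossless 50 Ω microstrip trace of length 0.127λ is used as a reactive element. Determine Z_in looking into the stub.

βl = 2π × 0.127 = 45.7°
tan(βl) = 1.03
For an open-circuited stub, Z_in = −jZ_0·cot(βl) = −jZ_0/tan(βl)

Z_in ≈ −j48.8 Ω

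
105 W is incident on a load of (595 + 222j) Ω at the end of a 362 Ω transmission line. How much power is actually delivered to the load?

|Γ| = |(233 + j222)/(957 + j222)| = 0.328
|Γ|² = 0.107
P_refl = |Γ|²·P_inc = 11.3 W, P_del = (1 − |Γ|²)·P_inc = 93.7 W

P_delivered ≈ 93.7 W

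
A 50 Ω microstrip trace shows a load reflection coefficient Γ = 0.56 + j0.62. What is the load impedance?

Z_L = Z_0·(1 + Γ)/(1 − Γ) = 50·(1.56 + j0.62)/(0.44 − j0.62)

Z_L ≈ 26.1 + j107 Ω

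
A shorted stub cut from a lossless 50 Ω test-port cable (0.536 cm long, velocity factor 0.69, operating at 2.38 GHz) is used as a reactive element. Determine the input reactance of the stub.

λ = v/f = 0.69·c / 2.38 GHz = 0.087 m
βl = 2π·l/λ = 2π × 0.0616 = 22.2°
tan(βl) = 0.408
For a shorted stub, Z_in = jZ_0·tan(βl)

X_in ≈ 20.4 Ω (inductive)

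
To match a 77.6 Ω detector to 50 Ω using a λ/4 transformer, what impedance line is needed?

Z_qwt ≈ 62.3 Ω

Z_qwt = √(Z_0·R_L) = √(50 × 77.6) = √3880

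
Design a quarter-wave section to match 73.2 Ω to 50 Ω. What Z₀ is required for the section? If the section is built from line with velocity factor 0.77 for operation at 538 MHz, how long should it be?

Z_qwt = √(Z_0·R_L) = √(50 × 73.2) = √3660
λ = 0.77·c/f = 0.429 m, so l = λ/4 = 0.107 m

Z_qwt ≈ 60.5 Ω; length ≈ 10.7 cm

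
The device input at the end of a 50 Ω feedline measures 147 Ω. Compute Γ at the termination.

Γ = 0.492

Γ = (Z_L − Z_0)/(Z_L + Z_0) = (147 − 50)/(147 + 50) = 97/197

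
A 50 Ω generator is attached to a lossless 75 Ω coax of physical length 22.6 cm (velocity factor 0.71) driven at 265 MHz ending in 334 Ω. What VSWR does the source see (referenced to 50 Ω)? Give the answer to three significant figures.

λ = v/f = 0.71·c / 265 MHz = 0.804 m
βl = 2π·l/λ = 2π × 0.281 = 101°
tan(βl) = -5.04
Z_in = Z_0·(Z_L + jZ_0·tanβl)/(Z_0 + jZ_L·tanβl) = 17.5 + j14.1 Ω
Γ_s = (Z_in − Z_s)/(Z_in + Z_s) = (-32.5 + j14.1)/(67.5 + j14.1), |Γ_s| = 0.514
VSWR = (1 + |Γ_s|)/(1 − |Γ_s|)

VSWR ≈ 3.12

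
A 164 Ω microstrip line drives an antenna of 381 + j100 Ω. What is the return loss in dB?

RL ≈ 7.31 dB

Γ = (217 + j100)/(545 + j100), |Γ| = 0.431
RL = −20·log₁₀|Γ| = −20·log₁₀(0.431)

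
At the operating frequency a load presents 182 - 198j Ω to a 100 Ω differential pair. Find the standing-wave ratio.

VSWR ≈ 4.29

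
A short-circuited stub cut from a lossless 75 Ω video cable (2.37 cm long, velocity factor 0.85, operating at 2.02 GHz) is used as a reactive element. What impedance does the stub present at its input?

Z_in ≈ +j182 Ω

λ = v/f = 0.85·c / 2.02 GHz = 0.126 m
βl = 2π·l/λ = 2π × 0.188 = 67.6°
tan(βl) = 2.42
For a short-circuited stub, Z_in = jZ_0·tan(βl)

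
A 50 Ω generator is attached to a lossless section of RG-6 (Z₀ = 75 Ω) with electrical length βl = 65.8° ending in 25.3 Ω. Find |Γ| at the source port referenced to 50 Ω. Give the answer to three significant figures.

tan(βl) = 2.23
Z_in = Z_0·(Z_L + jZ_0·tanβl)/(Z_0 + jZ_L·tanβl) = 96.3 + j94.6 Ω
Γ_s = (Z_in − Z_s)/(Z_in + Z_s) = (46.3 + j94.6)/(146 + j94.6), |Γ_s| = 0.605

|Γ| ≈ 0.605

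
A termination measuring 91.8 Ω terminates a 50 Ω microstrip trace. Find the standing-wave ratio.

VSWR ≈ 1.84

For a purely resistive load, VSWR = R_L/Z_0 or Z_0/R_L (whichever > 1) = 91.8/50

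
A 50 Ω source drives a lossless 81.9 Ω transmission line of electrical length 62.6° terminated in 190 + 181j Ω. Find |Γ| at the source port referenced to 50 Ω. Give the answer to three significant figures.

|Γ| ≈ 0.659

tan(βl) = 1.93
Z_in = Z_0·(Z_L + jZ_0·tanβl)/(Z_0 + jZ_L·tanβl) = 29.2 − j63.8 Ω
Γ_s = (Z_in − Z_s)/(Z_in + Z_s) = (-20.8 − j63.8)/(79.2 − j63.8), |Γ_s| = 0.659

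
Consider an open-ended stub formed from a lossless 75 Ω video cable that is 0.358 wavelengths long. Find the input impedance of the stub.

βl = 2π × 0.358 = 129°
tan(βl) = -1.24
For an open-ended stub, Z_in = −jZ_0·cot(βl) = −jZ_0/tan(βl)

Z_in ≈ +j60.5 Ω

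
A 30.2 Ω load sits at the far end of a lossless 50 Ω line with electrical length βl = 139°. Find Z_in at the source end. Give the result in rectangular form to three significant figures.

Z_in ≈ 41.6 − j21.6 Ω

tan(βl) = tan(139°) = -0.869
Z_in = Z_0·(Z_L + jZ_0·tanβl)/(Z_0 + jZ_L·tanβl)
     = 50·(30.2 − j43.5)/(50 − j26.3)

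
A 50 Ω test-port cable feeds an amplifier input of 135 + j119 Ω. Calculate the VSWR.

Γ = (Z_L − Z_0)/(Z_L + Z_0) = (85 + j119)/(185 + j119)
|Γ| = 146/220 = 0.665
VSWR = (1 + |Γ|)/(1 − |Γ|) = 1.66/0.335

VSWR ≈ 4.97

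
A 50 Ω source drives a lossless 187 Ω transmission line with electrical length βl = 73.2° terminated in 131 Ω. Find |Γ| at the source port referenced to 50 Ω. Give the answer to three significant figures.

|Γ| ≈ 0.673

tan(βl) = 3.31
Z_in = Z_0·(Z_L + jZ_0·tanβl)/(Z_0 + jZ_L·tanβl) = 246 + j49.4 Ω
Γ_s = (Z_in − Z_s)/(Z_in + Z_s) = (196 + j49.4)/(296 + j49.4), |Γ_s| = 0.673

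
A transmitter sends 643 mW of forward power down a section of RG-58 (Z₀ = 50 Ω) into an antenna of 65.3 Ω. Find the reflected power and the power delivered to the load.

P_reflected ≈ 11.3 mW; P_delivered ≈ 632 mW

Γ = (65.3 − 50)/(65.3 + 50) = 0.133
|Γ|² = 0.0176
P_refl = |Γ|²·P_inc = 11.3 mW, P_del = (1 − |Γ|²)·P_inc = 632 mW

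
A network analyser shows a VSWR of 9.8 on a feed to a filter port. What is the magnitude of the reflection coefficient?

|Γ| = (S − 1)/(S + 1) = (9.8 − 1)/(9.8 + 1) = 8.8/10.8

|Γ| ≈ 0.815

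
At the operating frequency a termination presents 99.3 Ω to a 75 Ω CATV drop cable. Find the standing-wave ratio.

Γ = (99.3 − 75)/(99.3 + 75) = 0.139
VSWR = (1 + 0.139)/(1 − 0.139)

VSWR ≈ 1.32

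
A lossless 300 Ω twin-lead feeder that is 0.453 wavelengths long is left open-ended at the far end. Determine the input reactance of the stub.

X_in ≈ 986 Ω (inductive)

βl = 2π × 0.453 = 163°
tan(βl) = -0.304
For an open-ended stub, Z_in = −jZ_0·cot(βl) = −jZ_0/tan(βl)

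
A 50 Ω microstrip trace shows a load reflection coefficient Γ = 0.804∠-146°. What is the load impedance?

Z_L ≈ 5.93 − j15.1 Ω

Z_L = Z_0·(1 + Γ)/(1 − Γ) = 50·(0.333 − j0.45)/(1.67 + j0.45)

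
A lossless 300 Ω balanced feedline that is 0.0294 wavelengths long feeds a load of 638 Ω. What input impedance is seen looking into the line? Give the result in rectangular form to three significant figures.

βl = 2π × 0.0294 = 10.6°
tan(βl) = tan(10.6°) = 0.187
Z_in = Z_0·(Z_L + jZ_0·tanβl)/(Z_0 + jZ_L·tanβl)
     = 300·(638 + j56.1)/(300 + j119)

Z_in ≈ 570 − j171 Ω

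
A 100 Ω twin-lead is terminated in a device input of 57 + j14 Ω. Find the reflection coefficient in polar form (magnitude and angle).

Γ ≈ 0.287 ∠ 157°

Γ = (Z_L − Z_0)/(Z_L + Z_0) = (-43 + j14)/(157 + j14)
|Γ| = 45.2/158 = 0.287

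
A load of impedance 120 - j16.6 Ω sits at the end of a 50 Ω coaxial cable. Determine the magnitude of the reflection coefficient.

|Γ| ≈ 0.421

Γ = (Z_L − Z_0)/(Z_L + Z_0) = (70 − j16.6)/(170 − j16.6)
|Γ| = 71.9/171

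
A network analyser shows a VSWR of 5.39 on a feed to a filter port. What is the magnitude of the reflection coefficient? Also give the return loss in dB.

|Γ| = (S − 1)/(S + 1) = (5.39 − 1)/(5.39 + 1) = 4.39/6.39
RL = −20·log₁₀|Γ| = −20·log₁₀(0.687)

|Γ| ≈ 0.687; return loss ≈ 3.26 dB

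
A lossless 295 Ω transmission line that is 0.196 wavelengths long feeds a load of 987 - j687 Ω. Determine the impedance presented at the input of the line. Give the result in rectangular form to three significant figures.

βl = 2π × 0.196 = 70.6°
tan(βl) = tan(70.6°) = 2.83
Z_in = Z_0·(Z_L + jZ_0·tanβl)/(Z_0 + jZ_L·tanβl)
     = 295·(987 + j149)/(2240 + j2800)

Z_in ≈ 60.4 − j55.7 Ω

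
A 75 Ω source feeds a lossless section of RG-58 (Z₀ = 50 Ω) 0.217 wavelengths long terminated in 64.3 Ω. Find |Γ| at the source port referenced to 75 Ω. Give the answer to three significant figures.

|Γ| ≈ 0.311

βl = 2π × 0.217 = 78.1°
tan(βl) = 4.75
Z_in = Z_0·(Z_L + jZ_0·tanβl)/(Z_0 + jZ_L·tanβl) = 39.5 − j4.05 Ω
Γ_s = (Z_in − Z_s)/(Z_in + Z_s) = (-35.5 − j4.05)/(115 − j4.05), |Γ_s| = 0.311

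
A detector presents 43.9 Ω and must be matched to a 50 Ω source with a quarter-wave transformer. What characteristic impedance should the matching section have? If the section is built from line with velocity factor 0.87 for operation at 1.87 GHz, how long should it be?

Z_qwt ≈ 46.9 Ω; length ≈ 3.49 cm

Z_qwt = √(Z_0·R_L) = √(50 × 43.9) = √2195
λ = 0.87·c/f = 0.14 m, so l = λ/4 = 0.0349 m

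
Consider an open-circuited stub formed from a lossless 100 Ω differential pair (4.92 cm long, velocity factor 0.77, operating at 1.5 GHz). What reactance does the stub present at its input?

X_in ≈ 46.7 Ω (inductive)

λ = v/f = 0.77·c / 1.5 GHz = 0.154 m
βl = 2π·l/λ = 2π × 0.319 = 115°
tan(βl) = -2.14
For an open-circuited stub, Z_in = −jZ_0·cot(βl) = −jZ_0/tan(βl)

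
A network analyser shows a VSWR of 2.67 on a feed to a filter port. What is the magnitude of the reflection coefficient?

|Γ| = (S − 1)/(S + 1) = (2.67 − 1)/(2.67 + 1) = 1.67/3.67

|Γ| ≈ 0.455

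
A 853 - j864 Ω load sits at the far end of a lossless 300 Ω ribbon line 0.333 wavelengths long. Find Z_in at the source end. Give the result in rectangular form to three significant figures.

βl = 2π × 0.333 = 120°
tan(βl) = tan(120°) = -1.74
Z_in = Z_0·(Z_L + jZ_0·tanβl)/(Z_0 + jZ_L·tanβl)
     = 300·(853 − j1390)/(-1200 − j1480)

Z_in ≈ 84.7 + j241 Ω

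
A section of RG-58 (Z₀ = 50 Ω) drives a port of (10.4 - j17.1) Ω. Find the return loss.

Γ = (-39.6 − j17.1)/(60.4 − j17.1), |Γ| = 0.687
RL = −20·log₁₀|Γ| = −20·log₁₀(0.687)

RL ≈ 3.26 dB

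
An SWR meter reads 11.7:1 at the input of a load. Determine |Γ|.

|Γ| = (S − 1)/(S + 1) = (11.7 − 1)/(11.7 + 1) = 10.7/12.7

|Γ| ≈ 0.843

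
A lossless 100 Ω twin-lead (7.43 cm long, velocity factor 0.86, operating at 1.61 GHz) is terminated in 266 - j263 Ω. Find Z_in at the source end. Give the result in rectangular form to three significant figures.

λ = v/f = 0.86·c / 1.61 GHz = 0.16 m
βl = 2π·l/λ = 2π × 0.464 = 167°
tan(βl) = tan(167°) = -0.232
Z_in = Z_0·(Z_L + jZ_0·tanβl)/(Z_0 + jZ_L·tanβl)
     = 100·(266 − j286)/(38.9 − j61.8)

Z_in ≈ 526 + j99.7 Ω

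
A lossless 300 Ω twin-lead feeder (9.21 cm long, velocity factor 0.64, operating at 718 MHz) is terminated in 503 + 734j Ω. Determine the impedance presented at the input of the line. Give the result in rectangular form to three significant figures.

λ = v/f = 0.64·c / 718 MHz = 0.267 m
βl = 2π·l/λ = 2π × 0.344 = 124°
tan(βl) = tan(124°) = -1.48
Z_in = Z_0·(Z_L + jZ_0·tanβl)/(Z_0 + jZ_L·tanβl)
     = 300·(503 + j289)/(1390 − j746)

Z_in ≈ 58.3 + j93.8 Ω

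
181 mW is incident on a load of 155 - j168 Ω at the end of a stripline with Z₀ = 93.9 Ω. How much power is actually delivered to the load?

|Γ| = |(61.1 − j168)/(248.9 − j168)| = 0.595
|Γ|² = 0.354
P_refl = |Γ|²·P_inc = 64.1 mW, P_del = (1 − |Γ|²)·P_inc = 117 mW

P_delivered ≈ 117 mW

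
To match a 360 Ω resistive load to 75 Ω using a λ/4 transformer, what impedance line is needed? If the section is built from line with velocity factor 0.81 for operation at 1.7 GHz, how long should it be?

Z_qwt ≈ 164 Ω; length ≈ 3.57 cm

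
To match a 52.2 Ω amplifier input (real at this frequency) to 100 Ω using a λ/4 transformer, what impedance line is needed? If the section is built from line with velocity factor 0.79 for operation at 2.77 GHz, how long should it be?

Z_qwt ≈ 72.2 Ω; length ≈ 2.14 cm

Z_qwt = √(Z_0·R_L) = √(100 × 52.2) = √5220
λ = 0.79·c/f = 0.0856 m, so l = λ/4 = 0.0214 m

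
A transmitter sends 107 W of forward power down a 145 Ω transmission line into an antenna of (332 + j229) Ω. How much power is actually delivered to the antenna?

|Γ| = |(187 + j229)/(477 + j229)| = 0.559
|Γ|² = 0.312
P_refl = |Γ|²·P_inc = 33.4 W, P_del = (1 − |Γ|²)·P_inc = 73.6 W

P_delivered ≈ 73.6 W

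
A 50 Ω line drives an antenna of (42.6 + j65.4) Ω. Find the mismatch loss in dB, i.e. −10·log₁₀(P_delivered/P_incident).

mismatch loss ≈ 1.79 dB

Γ = (-7.4 + j65.4)/(92.6 + j65.4), |Γ| = 0.581
|Γ|² = 0.337, so P_del/P_inc = 1 − |Γ|² = 0.663
ML = −10·log₁₀(1 − |Γ|²)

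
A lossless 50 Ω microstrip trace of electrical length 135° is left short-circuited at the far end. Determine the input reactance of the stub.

X_in ≈ -50 Ω (capacitive)

tan(βl) = -1
For a short-circuited stub, Z_in = jZ_0·tan(βl)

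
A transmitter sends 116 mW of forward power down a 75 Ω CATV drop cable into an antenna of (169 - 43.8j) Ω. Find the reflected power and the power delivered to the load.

P_reflected ≈ 20.3 mW; P_delivered ≈ 95.7 mW

|Γ| = |(94 − j43.8)/(244 − j43.8)| = 0.418
|Γ|² = 0.175
P_refl = |Γ|²·P_inc = 20.3 mW, P_del = (1 − |Γ|²)·P_inc = 95.7 mW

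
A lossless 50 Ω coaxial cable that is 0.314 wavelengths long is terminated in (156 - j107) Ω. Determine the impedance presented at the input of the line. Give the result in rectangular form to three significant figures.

Z_in ≈ 14.5 + j29.3 Ω

βl = 2π × 0.314 = 113°
tan(βl) = tan(113°) = -2.35
Z_in = Z_0·(Z_L + jZ_0·tanβl)/(Z_0 + jZ_L·tanβl)
     = 50·(156 − j225)/(-202 − j367)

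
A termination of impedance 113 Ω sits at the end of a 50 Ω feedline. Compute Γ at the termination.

Γ = 0.387

Γ = (Z_L − Z_0)/(Z_L + Z_0) = (113 − 50)/(113 + 50) = 63/163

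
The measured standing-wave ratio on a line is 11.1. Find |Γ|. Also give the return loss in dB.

|Γ| = (S − 1)/(S + 1) = (11.1 − 1)/(11.1 + 1) = 10.1/12.1
RL = −20·log₁₀|Γ| = −20·log₁₀(0.835)

|Γ| ≈ 0.835; return loss ≈ 1.57 dB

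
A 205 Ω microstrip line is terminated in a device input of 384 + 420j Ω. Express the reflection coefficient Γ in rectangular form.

Γ = (Z_L − Z_0)/(Z_L + Z_0) = (179 + j420)/(589 + j420)

Γ ≈ 0.539 + j0.329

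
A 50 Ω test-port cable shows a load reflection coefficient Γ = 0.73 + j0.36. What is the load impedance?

Z_L = Z_0·(1 + Γ)/(1 − Γ) = 50·(1.73 + j0.36)/(0.27 − j0.36)

Z_L ≈ 83.3 + j178 Ω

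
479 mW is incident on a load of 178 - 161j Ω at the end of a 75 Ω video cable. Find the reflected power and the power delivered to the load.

|Γ| = |(103 − j161)/(253 − j161)| = 0.637
|Γ|² = 0.406
P_refl = |Γ|²·P_inc = 195 mW, P_del = (1 − |Γ|²)·P_inc = 284 mW

P_reflected ≈ 195 mW; P_delivered ≈ 284 mW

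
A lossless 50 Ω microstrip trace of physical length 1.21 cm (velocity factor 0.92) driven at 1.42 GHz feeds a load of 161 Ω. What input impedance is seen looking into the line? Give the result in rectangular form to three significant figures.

λ = v/f = 0.92·c / 1.42 GHz = 0.194 m
βl = 2π·l/λ = 2π × 0.0623 = 22.4°
tan(βl) = tan(22.4°) = 0.412
Z_in = Z_0·(Z_L + jZ_0·tanβl)/(Z_0 + jZ_L·tanβl)
     = 50·(161 + j20.6)/(50 + j66.4)

Z_in ≈ 68.2 − j69.9 Ω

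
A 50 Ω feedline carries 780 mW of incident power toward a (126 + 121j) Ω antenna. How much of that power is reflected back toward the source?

P_reflected ≈ 349 mW

|Γ| = |(76 + j121)/(176 + j121)| = 0.669
|Γ|² = 0.448
P_refl = |Γ|²·P_inc = 349 mW, P_del = (1 − |Γ|²)·P_inc = 431 mW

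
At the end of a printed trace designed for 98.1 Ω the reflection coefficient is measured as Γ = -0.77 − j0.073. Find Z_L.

Z_L ≈ 12.6 − j4.56 Ω

Z_L = Z_0·(1 + Γ)/(1 − Γ) = 98.1·(0.23 − j0.073)/(1.77 + j0.073)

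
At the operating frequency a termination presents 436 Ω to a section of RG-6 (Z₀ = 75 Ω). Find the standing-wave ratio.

VSWR ≈ 5.81

Γ = (436 − 75)/(436 + 75) = 0.706
VSWR = (1 + 0.706)/(1 − 0.706)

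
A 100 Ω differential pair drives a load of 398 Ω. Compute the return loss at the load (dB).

Γ = (398 − 100)/(398 + 100) = 0.598
RL = −20·log₁₀|Γ| = −20·log₁₀(0.598)

RL ≈ 4.46 dB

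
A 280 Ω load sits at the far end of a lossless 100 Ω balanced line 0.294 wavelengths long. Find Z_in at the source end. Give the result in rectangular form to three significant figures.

βl = 2π × 0.294 = 106°
tan(βl) = tan(106°) = -3.52
Z_in = Z_0·(Z_L + jZ_0·tanβl)/(Z_0 + jZ_L·tanβl)
     = 100·(280 − j352)/(100 − j987)

Z_in ≈ 38.2 + j24.5 Ω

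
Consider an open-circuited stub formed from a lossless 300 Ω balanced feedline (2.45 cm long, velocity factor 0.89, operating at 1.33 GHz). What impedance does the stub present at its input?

Z_in ≈ −j311 Ω

λ = v/f = 0.89·c / 1.33 GHz = 0.201 m
βl = 2π·l/λ = 2π × 0.122 = 43.9°
tan(βl) = 0.963
For an open-circuited stub, Z_in = −jZ_0·cot(βl) = −jZ_0/tan(βl)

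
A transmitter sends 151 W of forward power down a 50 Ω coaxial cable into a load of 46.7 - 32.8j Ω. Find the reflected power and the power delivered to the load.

|Γ| = |(-3.3 − j32.8)/(96.7 − j32.8)| = 0.323
|Γ|² = 0.104
P_refl = |Γ|²·P_inc = 15.7 W, P_del = (1 − |Γ|²)·P_inc = 135 W

P_reflected ≈ 15.7 W; P_delivered ≈ 135 W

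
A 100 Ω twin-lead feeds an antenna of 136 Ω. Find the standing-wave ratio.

For a purely resistive load, VSWR = R_L/Z_0 or Z_0/R_L (whichever > 1) = 136/100

VSWR ≈ 1.36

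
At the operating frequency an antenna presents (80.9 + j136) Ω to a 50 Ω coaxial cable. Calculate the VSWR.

Γ = (Z_L − Z_0)/(Z_L + Z_0) = (30.9 + j136)/(130.9 + j136)
|Γ| = 139/189 = 0.739
VSWR = (1 + |Γ|)/(1 − |Γ|) = 1.74/0.261

VSWR ≈ 6.66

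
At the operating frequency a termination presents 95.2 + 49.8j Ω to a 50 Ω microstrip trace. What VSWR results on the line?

Γ = (Z_L − Z_0)/(Z_L + Z_0) = (45.2 + j49.8)/(145.2 + j49.8)
|Γ| = 67.3/154 = 0.438
VSWR = (1 + |Γ|)/(1 − |Γ|) = 1.44/0.562

VSWR ≈ 2.56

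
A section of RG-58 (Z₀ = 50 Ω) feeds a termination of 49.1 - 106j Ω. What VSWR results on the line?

VSWR ≈ 6.42

Γ = (Z_L − Z_0)/(Z_L + Z_0) = (-0.9 − j106)/(99.1 − j106)
|Γ| = 106/145 = 0.731
VSWR = (1 + |Γ|)/(1 − |Γ|) = 1.73/0.269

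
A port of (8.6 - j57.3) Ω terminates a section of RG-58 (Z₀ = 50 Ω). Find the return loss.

Γ = (-41.4 − j57.3)/(58.6 − j57.3), |Γ| = 0.863
RL = −20·log₁₀|Γ| = −20·log₁₀(0.863)

RL ≈ 1.28 dB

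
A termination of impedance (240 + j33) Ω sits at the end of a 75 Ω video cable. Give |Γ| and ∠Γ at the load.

Γ ≈ 0.531 ∠ 5.33°

Γ = (Z_L − Z_0)/(Z_L + Z_0) = (165 + j33)/(315 + j33)
|Γ| = 168/317 = 0.531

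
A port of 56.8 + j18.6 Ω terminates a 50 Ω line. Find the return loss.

RL ≈ 14.8 dB

Γ = (6.8 + j18.6)/(106.8 + j18.6), |Γ| = 0.183
RL = −20·log₁₀|Γ| = −20·log₁₀(0.183)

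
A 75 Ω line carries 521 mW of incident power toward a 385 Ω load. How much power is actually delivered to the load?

P_delivered ≈ 284 mW

Γ = (385 − 75)/(385 + 75) = 0.674
|Γ|² = 0.454
P_refl = |Γ|²·P_inc = 237 mW, P_del = (1 − |Γ|²)·P_inc = 284 mW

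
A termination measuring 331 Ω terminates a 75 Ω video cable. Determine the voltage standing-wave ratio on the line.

VSWR ≈ 4.41

Γ = (331 − 75)/(331 + 75) = 0.631
VSWR = (1 + 0.631)/(1 − 0.631)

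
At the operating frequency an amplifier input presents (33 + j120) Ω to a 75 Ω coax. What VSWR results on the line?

Γ = (Z_L − Z_0)/(Z_L + Z_0) = (-42 + j120)/(108 + j120)
|Γ| = 127/161 = 0.788
VSWR = (1 + |Γ|)/(1 − |Γ|) = 1.79/0.212

VSWR ≈ 8.41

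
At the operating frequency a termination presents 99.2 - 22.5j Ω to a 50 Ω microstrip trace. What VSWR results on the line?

VSWR ≈ 2.12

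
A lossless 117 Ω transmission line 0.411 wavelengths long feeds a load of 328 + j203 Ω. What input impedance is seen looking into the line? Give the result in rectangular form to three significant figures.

βl = 2π × 0.411 = 148°
tan(βl) = tan(148°) = -0.626
Z_in = Z_0·(Z_L + jZ_0·tanβl)/(Z_0 + jZ_L·tanβl)
     = 117·(328 + j130)/(244 − j205)

Z_in ≈ 61.4 + j114 Ω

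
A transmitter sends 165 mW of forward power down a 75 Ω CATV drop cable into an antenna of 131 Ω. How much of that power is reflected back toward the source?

Γ = (131 − 75)/(131 + 75) = 0.272
|Γ|² = 0.0739
P_refl = |Γ|²·P_inc = 12.2 mW, P_del = (1 − |Γ|²)·P_inc = 153 mW

P_reflected ≈ 12.2 mW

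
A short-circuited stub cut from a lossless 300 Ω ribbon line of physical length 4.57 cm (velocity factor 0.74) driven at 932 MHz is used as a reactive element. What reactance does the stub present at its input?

λ = v/f = 0.74·c / 932 MHz = 0.238 m
βl = 2π·l/λ = 2π × 0.192 = 69.1°
tan(βl) = 2.61
For a short-circuited stub, Z_in = jZ_0·tan(βl)

X_in ≈ 784 Ω (inductive)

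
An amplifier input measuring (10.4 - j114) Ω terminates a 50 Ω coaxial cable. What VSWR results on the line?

VSWR ≈ 30

Γ = (Z_L − Z_0)/(Z_L + Z_0) = (-39.6 − j114)/(60.4 − j114)
|Γ| = 121/129 = 0.935
VSWR = (1 + |Γ|)/(1 − |Γ|) = 1.94/0.0646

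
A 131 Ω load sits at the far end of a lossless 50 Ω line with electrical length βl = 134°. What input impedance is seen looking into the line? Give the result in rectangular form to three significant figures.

Z_in ≈ 32.5 + j36.3 Ω

tan(βl) = tan(134°) = -1.04
Z_in = Z_0·(Z_L + jZ_0·tanβl)/(Z_0 + jZ_L·tanβl)
     = 50·(131 − j51.8)/(50 − j136)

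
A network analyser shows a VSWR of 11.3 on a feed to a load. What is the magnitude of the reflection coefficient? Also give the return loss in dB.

|Γ| ≈ 0.837; return loss ≈ 1.54 dB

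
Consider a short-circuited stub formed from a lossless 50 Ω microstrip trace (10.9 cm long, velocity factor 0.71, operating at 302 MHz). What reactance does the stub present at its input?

X_in ≈ 73.1 Ω (inductive)

λ = v/f = 0.71·c / 302 MHz = 0.705 m
βl = 2π·l/λ = 2π × 0.155 = 55.6°
tan(βl) = 1.46
For a short-circuited stub, Z_in = jZ_0·tan(βl)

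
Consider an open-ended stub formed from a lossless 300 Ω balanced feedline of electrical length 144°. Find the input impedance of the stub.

Z_in ≈ +j413 Ω

tan(βl) = -0.727
For an open-ended stub, Z_in = −jZ_0·cot(βl) = −jZ_0/tan(βl)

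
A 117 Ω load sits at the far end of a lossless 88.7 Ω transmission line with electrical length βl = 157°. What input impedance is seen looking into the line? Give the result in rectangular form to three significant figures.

Z_in ≈ 105 + j21.2 Ω

tan(βl) = tan(157°) = -0.424
Z_in = Z_0·(Z_L + jZ_0·tanβl)/(Z_0 + jZ_L·tanβl)
     = 88.7·(117 − j37.7)/(88.7 − j49.7)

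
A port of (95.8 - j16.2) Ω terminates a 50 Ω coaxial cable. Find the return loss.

Γ = (45.8 − j16.2)/(145.8 − j16.2), |Γ| = 0.331
RL = −20·log₁₀|Γ| = −20·log₁₀(0.331)

RL ≈ 9.6 dB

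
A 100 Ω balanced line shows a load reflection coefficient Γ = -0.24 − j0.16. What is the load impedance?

Z_L = Z_0·(1 + Γ)/(1 − Γ) = 100·(0.76 − j0.16)/(1.24 + j0.16)

Z_L ≈ 58.6 − j20.5 Ω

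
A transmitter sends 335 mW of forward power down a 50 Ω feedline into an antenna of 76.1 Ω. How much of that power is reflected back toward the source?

P_reflected ≈ 14.4 mW

Γ = (76.1 − 50)/(76.1 + 50) = 0.207
|Γ|² = 0.0428
P_refl = |Γ|²·P_inc = 14.4 mW, P_del = (1 − |Γ|²)·P_inc = 321 mW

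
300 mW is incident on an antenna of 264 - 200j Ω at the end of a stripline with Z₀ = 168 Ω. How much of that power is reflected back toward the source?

P_reflected ≈ 65.2 mW

|Γ| = |(96 − j200)/(432 − j200)| = 0.466
|Γ|² = 0.217
P_refl = |Γ|²·P_inc = 65.2 mW, P_del = (1 − |Γ|²)·P_inc = 235 mW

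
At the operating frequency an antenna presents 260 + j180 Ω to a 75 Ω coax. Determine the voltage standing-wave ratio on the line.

VSWR ≈ 5.23

Γ = (Z_L − Z_0)/(Z_L + Z_0) = (185 + j180)/(335 + j180)
|Γ| = 258/380 = 0.679
VSWR = (1 + |Γ|)/(1 − |Γ|) = 1.68/0.321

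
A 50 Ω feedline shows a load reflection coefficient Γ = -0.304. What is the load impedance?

Z_L = Z_0·(1 + Γ)/(1 − Γ) = 50·(0.696)/(1.3)

Z_L ≈ 26.7 Ω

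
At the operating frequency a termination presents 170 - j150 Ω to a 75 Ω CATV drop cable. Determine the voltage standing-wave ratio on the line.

VSWR ≈ 4.24

Γ = (Z_L − Z_0)/(Z_L + Z_0) = (95 − j150)/(245 − j150)
|Γ| = 178/287 = 0.618
VSWR = (1 + |Γ|)/(1 − |Γ|) = 1.62/0.382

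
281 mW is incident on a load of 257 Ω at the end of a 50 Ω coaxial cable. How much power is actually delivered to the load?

Γ = (257 − 50)/(257 + 50) = 0.674
|Γ|² = 0.455
P_refl = |Γ|²·P_inc = 128 mW, P_del = (1 − |Γ|²)·P_inc = 153 mW

P_delivered ≈ 153 mW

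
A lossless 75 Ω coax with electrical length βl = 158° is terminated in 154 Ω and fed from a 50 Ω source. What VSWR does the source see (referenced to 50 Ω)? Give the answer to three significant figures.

VSWR ≈ 2.87

tan(βl) = -0.404
Z_in = Z_0·(Z_L + jZ_0·tanβl)/(Z_0 + jZ_L·tanβl) = 106 + j57.7 Ω
Γ_s = (Z_in − Z_s)/(Z_in + Z_s) = (56.1 + j57.7)/(156 + j57.7), |Γ_s| = 0.484
VSWR = (1 + |Γ_s|)/(1 − |Γ_s|)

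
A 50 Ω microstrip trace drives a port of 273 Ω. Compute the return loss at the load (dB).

RL ≈ 3.22 dB

Γ = (273 − 50)/(273 + 50) = 0.69
RL = −20·log₁₀|Γ| = −20·log₁₀(0.69)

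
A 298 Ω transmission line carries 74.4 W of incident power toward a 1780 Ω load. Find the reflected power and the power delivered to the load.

P_reflected ≈ 37.8 W; P_delivered ≈ 36.6 W

Γ = (1780 − 298)/(1780 + 298) = 0.713
|Γ|² = 0.509
P_refl = |Γ|²·P_inc = 37.8 W, P_del = (1 − |Γ|²)·P_inc = 36.6 W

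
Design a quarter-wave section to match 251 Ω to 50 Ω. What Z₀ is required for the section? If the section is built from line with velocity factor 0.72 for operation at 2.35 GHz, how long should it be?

Z_qwt = √(Z_0·R_L) = √(50 × 251) = √12550
λ = 0.72·c/f = 0.0919 m, so l = λ/4 = 0.023 m

Z_qwt ≈ 112 Ω; length ≈ 2.3 cm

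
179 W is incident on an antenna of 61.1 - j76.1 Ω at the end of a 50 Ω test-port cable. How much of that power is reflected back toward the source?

|Γ| = |(11.1 − j76.1)/(111.1 − j76.1)| = 0.571
|Γ|² = 0.326
P_refl = |Γ|²·P_inc = 58.4 W, P_del = (1 − |Γ|²)·P_inc = 121 W

P_reflected ≈ 58.4 W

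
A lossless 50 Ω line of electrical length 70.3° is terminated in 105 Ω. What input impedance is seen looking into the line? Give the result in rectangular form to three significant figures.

tan(βl) = tan(70.3°) = 2.79
Z_in = Z_0·(Z_L + jZ_0·tanβl)/(Z_0 + jZ_L·tanβl)
     = 50·(105 + j140)/(50 + j293)

Z_in ≈ 26.1 − j13.5 Ω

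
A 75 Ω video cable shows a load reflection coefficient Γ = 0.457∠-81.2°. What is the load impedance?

Z_L = Z_0·(1 + Γ)/(1 − Γ) = 75·(1.07 − j0.452)/(0.93 + j0.452)

Z_L ≈ 55.5 − j63.4 Ω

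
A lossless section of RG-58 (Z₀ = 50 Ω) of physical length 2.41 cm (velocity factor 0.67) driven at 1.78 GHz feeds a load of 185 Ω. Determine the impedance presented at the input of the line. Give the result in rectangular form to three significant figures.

Z_in ≈ 14.2 − j10.8 Ω

λ = v/f = 0.67·c / 1.78 GHz = 0.113 m
βl = 2π·l/λ = 2π × 0.213 = 76.8°
tan(βl) = tan(76.8°) = 4.27
Z_in = Z_0·(Z_L + jZ_0·tanβl)/(Z_0 + jZ_L·tanβl)
     = 50·(185 + j214)/(50 + j791)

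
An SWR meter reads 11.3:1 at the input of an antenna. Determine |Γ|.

|Γ| = (S − 1)/(S + 1) = (11.3 − 1)/(11.3 + 1) = 10.3/12.3

|Γ| ≈ 0.837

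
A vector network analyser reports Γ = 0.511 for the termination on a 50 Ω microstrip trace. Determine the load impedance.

Z_L = Z_0·(1 + Γ)/(1 − Γ) = 50·(1.51)/(0.489)

Z_L ≈ 154 Ω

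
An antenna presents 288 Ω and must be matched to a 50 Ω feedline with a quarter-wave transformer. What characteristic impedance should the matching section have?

Z_qwt ≈ 120 Ω

Z_qwt = √(Z_0·R_L) = √(50 × 288) = √14400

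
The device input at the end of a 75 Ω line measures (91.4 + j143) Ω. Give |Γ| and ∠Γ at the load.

Γ = (Z_L − Z_0)/(Z_L + Z_0) = (16.4 + j143)/(166.4 + j143)
|Γ| = 144/219 = 0.656

Γ ≈ 0.656 ∠ 42.8°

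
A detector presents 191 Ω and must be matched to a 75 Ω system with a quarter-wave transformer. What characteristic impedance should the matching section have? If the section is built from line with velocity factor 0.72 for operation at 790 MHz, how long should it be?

Z_qwt = √(Z_0·R_L) = √(75 × 191) = √14320
λ = 0.72·c/f = 0.273 m, so l = λ/4 = 0.0684 m

Z_qwt ≈ 120 Ω; length ≈ 6.84 cm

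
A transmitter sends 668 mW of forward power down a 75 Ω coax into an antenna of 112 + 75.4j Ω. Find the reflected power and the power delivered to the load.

|Γ| = |(37 + j75.4)/(187 + j75.4)| = 0.417
|Γ|² = 0.174
P_refl = |Γ|²·P_inc = 116 mW, P_del = (1 − |Γ|²)·P_inc = 552 mW

P_reflected ≈ 116 mW; P_delivered ≈ 552 mW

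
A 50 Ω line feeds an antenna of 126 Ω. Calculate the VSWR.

VSWR ≈ 2.52

Γ = (126 − 50)/(126 + 50) = 0.432
VSWR = (1 + 0.432)/(1 − 0.432)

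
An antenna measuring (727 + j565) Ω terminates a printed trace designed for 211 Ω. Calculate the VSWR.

VSWR ≈ 5.64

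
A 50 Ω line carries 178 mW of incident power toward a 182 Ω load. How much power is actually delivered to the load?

Γ = (182 − 50)/(182 + 50) = 0.569
|Γ|² = 0.324
P_refl = |Γ|²·P_inc = 57.6 mW, P_del = (1 − |Γ|²)·P_inc = 120 mW

P_delivered ≈ 120 mW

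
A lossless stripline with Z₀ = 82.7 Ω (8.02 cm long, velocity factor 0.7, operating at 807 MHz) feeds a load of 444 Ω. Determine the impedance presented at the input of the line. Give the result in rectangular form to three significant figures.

λ = v/f = 0.7·c / 807 MHz = 0.26 m
βl = 2π·l/λ = 2π × 0.308 = 111°
tan(βl) = tan(111°) = -2.61
Z_in = Z_0·(Z_L + jZ_0·tanβl)/(Z_0 + jZ_L·tanβl)
     = 82.7·(444 − j216)/(82.7 − j1160)

Z_in ≈ 17.6 + j30.4 Ω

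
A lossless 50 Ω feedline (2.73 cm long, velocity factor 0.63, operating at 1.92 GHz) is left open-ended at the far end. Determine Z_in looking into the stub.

Z_in ≈ +j8.67 Ω

λ = v/f = 0.63·c / 1.92 GHz = 0.0984 m
βl = 2π·l/λ = 2π × 0.277 = 99.8°
tan(βl) = -5.77
For an open-ended stub, Z_in = −jZ_0·cot(βl) = −jZ_0/tan(βl)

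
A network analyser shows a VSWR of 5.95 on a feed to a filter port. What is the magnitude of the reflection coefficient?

|Γ| ≈ 0.712

|Γ| = (S − 1)/(S + 1) = (5.95 − 1)/(5.95 + 1) = 4.95/6.95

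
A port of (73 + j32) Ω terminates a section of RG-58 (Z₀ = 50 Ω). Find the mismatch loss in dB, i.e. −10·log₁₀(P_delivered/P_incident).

Γ = (23 + j32)/(123 + j32), |Γ| = 0.31
|Γ|² = 0.0961, so P_del/P_inc = 1 − |Γ|² = 0.904
ML = −10·log₁₀(1 − |Γ|²)

mismatch loss ≈ 0.439 dB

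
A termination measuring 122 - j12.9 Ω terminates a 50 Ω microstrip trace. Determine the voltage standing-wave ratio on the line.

VSWR ≈ 2.47

Γ = (Z_L − Z_0)/(Z_L + Z_0) = (72 − j12.9)/(172 − j12.9)
|Γ| = 73.1/172 = 0.424
VSWR = (1 + |Γ|)/(1 − |Γ|) = 1.42/0.576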